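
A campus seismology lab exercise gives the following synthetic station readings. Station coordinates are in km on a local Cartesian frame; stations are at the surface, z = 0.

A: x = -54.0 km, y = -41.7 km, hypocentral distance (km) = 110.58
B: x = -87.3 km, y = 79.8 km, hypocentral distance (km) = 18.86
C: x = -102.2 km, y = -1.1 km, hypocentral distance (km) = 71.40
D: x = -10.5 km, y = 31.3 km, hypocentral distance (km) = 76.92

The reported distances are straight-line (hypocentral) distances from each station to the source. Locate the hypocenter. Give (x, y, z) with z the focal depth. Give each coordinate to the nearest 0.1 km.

Each station gives a sphere (x−x_i)² + (y−y_i)² + z² = d_i² (stations at z=0).
Subtracting the A sphere from B and C: z² cancels, leaving linear equations in x and y:
-66.6 x + 243.0 y = 21206.68
-96.4 x + 81.2 y = 12921.14
Solving: x ≈ -78.694, y ≈ 65.702 km (keep extra digits for the depth step; rounded: -78.7, 65.7).
Then from the A sphere: z² = 110.58² − (x + 54.0)² − (y + 41.7)² with x = -78.694, y = 65.702, so z ≈ 9.108 ≈ 9.1 km.

x ≈ -78.7 km, y ≈ 65.7 km, depth ≈ 9.1 km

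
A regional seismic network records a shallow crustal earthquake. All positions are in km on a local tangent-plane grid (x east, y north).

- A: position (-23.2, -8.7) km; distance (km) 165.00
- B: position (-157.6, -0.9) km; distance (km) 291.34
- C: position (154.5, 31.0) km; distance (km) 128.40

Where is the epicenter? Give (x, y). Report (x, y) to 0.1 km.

119.0 km east, -92.4 km north

Circle about each station: (x + 23.2)² + (y + 8.7)² = 165.00²; (x + 157.6)² + (y + 0.9)² = 291.34²; (x − 154.5)² + (y − 31.0)² = 128.40².
Subtracting pairs of circle equations eliminates x²+y² and gives linear equations (the radical axes):
-268.8 x + 15.6 y = -33429.36
355.4 x + 79.4 y = 34955.76
Solving the 2×2 system: x ≈ 119.0, y ≈ -92.4 km.
Check against A (with the unrounded x, y): √((x + 23.2)²+(y + 8.7)²) = 165.01 ≈ 165.00 km. ✓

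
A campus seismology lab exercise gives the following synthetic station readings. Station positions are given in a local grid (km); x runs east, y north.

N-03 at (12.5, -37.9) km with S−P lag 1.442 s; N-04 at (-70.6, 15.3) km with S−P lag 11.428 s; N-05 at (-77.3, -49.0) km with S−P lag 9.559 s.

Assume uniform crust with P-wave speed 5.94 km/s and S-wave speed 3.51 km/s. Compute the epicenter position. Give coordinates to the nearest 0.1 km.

x ≈ 4.7 km, y ≈ -47.5 km

Distance from S−P lag: d = Δt · v_P v_S / (v_P − v_S) = Δt · (5.94·3.51)/(5.94−3.51) ≈ 8.5800·Δt.
So d_N-03 = 12.37, d_N-04 = 98.05, d_N-05 = 82.02 km.
Circle about each station: (x − 12.5)² + (y + 37.9)² = 12.37²; (x + 70.6)² + (y − 15.3)² = 98.05²; (x + 77.3)² + (y + 49.0)² = 82.02².
Subtracting the N-03 equation from the N-04 and N-05 equations removes the quadratic terms:
-166.2 x + 106.4 y = -5835.00
-179.6 x − 22.2 y = 209.37
Solving the 2×2 system: x ≈ 4.7, y ≈ -47.5 km.
Check against N-03 (with the unrounded x, y): √((x − 12.5)²+(y + 37.9)²) = 12.36 ≈ 12.37 km. ✓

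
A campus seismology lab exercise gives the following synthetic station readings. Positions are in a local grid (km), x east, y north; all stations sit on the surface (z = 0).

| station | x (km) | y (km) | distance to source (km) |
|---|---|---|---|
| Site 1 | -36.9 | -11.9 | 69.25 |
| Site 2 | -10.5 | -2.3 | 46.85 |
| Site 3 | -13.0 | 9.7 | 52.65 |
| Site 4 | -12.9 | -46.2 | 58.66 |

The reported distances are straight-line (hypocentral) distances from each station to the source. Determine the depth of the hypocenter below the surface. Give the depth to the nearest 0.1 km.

Each station gives a sphere (x−x_i)² + (y−y_i)² + z² = d_i² (stations at z=0).
Subtracting the Site 1 sphere from Site 2 and Site 3: z² cancels, leaving linear equations in x and y:
52.8 x + 19.2 y = 1212.96
47.8 x + 43.2 y = 783.41
Solving: x ≈ 27.405, y ≈ -12.189 km (keep extra digits for the depth step; rounded: 27.4, -12.2).
Then from the Site 1 sphere: z² = 69.25² − (x + 36.9)² − (y + 11.9)² with x = 27.405, y = -12.189, so z ≈ 25.697 ≈ 25.7 km.

z ≈ 25.7 km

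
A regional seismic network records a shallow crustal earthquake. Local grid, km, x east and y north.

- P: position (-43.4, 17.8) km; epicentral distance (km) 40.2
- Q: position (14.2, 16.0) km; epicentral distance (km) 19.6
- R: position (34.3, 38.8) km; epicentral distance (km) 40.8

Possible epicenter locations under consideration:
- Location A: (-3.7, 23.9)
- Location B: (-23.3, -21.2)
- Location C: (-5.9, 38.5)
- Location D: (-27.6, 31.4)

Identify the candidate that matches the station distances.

Location A

For each candidate, compare |candidate − station| to the reported distance:
Location A: residuals P 0.0, Q 0.0, R 0.0 → max 0.0 km
Location B: residuals P 3.7, Q 33.2, R 42.4 → max 42.4 km
Location C: residuals P 2.6, Q 10.6, R 0.6 → max 10.6 km
Location D: residuals P 19.4, Q 24.9, R 21.5 → max 24.9 km
Only Location A has all residuals ≈ 0.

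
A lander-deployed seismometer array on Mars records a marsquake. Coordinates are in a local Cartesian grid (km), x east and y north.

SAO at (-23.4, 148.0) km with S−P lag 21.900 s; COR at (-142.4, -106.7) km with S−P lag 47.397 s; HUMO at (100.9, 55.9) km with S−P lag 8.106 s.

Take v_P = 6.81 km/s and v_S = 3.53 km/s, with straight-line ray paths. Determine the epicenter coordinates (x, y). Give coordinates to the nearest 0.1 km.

(131.7, 106.7)

Distance from S−P lag: d = Δt · v_P v_S / (v_P − v_S) = Δt · (6.81·3.53)/(6.81−3.53) ≈ 7.3291·Δt.
So d_SAO = 160.51, d_COR = 347.38, d_HUMO = 59.41 km.
Circle about each station: (x + 23.4)² + (y − 148.0)² = 160.51²; (x + 142.4)² + (y + 106.7)² = 347.38²; (x − 100.9)² + (y − 55.9)² = 59.41².
Subtracting the SAO equation from the COR and HUMO equations removes the quadratic terms:
-238.0 x − 509.4 y = -85698.31
248.6 x − 184.2 y = 13087.97
Solving the 2×2 system: x ≈ 131.7, y ≈ 106.7 km.
Check against SAO (with the unrounded x, y): √((x + 23.4)²+(y − 148.0)²) = 160.51 ≈ 160.51 km. ✓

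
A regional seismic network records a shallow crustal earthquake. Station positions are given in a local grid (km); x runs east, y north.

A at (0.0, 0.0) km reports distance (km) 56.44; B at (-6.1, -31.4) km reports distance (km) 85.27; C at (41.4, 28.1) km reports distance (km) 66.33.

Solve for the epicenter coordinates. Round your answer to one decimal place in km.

-20.2 km east, 52.7 km north

Circle about each station: x² + y² = 56.44²; (x + 6.1)² + (y + 31.4)² = 85.27²; (x − 41.4)² + (y − 28.1)² = 66.33².
Subtracting pairs of circle equations eliminates x²+y² and gives linear equations (the radical axes):
-12.2 x − 62.8 y = -3062.33
82.8 x + 56.2 y = 1289.37
Solving the 2×2 system: x ≈ -20.2, y ≈ 52.7 km.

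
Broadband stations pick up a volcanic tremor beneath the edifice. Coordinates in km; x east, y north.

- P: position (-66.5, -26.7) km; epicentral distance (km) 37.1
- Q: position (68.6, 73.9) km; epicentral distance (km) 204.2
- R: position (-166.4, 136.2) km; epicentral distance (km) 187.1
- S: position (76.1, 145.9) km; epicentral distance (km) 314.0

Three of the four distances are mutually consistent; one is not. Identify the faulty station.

Solve using three stations at a time. Using P, Q, R (subtract circle equations pairwise → linear system) gives (x, y) ≈ (-101.4, -39.2).
Distances from that point to each station vs reported:
  P: calculated 37.1 vs reported 37.1 → residual 0.0 km
  Q: calculated 204.2 vs reported 204.2 → residual 0.0 km
  R: calculated 187.1 vs reported 187.1 → residual 0.0 km
  S: calculated 256.5 vs reported 314.0 → residual 57.5 km
P, Q, R are mutually consistent (residuals ≈ 0); S is off by 57.5 km.

S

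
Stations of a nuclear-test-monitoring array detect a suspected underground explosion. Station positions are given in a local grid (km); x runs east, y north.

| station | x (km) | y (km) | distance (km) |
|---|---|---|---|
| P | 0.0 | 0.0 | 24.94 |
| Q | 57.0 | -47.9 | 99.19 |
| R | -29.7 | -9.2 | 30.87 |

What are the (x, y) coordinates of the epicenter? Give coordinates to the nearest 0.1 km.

-16.5 km east, 18.7 km north

Circle about each station: x² + y² = 24.94²; (x − 57.0)² + (y + 47.9)² = 99.19²; (x + 29.7)² + (y + 9.2)² = 30.87².
Subtracting the P equation from the Q and R equations removes the quadratic terms:
114.0 x − 95.8 y = -3673.24
-59.4 x − 18.4 y = 635.78
Solving the 2×2 system: x ≈ -16.5, y ≈ 18.7 km.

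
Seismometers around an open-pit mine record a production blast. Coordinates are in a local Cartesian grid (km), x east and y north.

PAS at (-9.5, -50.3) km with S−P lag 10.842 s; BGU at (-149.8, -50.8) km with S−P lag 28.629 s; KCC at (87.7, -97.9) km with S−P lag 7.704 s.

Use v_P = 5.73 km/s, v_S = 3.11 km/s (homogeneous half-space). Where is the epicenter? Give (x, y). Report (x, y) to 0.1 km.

Distance from S−P lag: d = Δt · v_P v_S / (v_P − v_S) = Δt · (5.73·3.11)/(5.73−3.11) ≈ 6.8016·Δt.
So d_PAS = 73.74, d_BGU = 194.72, d_KCC = 52.40 km.
Circle about each station: (x + 9.5)² + (y + 50.3)² = 73.74²; (x + 149.8)² + (y + 50.8)² = 194.72²; (x − 87.7)² + (y + 97.9)² = 52.40².
Subtracting the PAS equation from the BGU and KCC equations removes the quadratic terms:
-280.6 x − 1.0 y = -10077.95
194.4 x − 95.2 y = 17347.19
Solving the 2×2 system: x ≈ 36.3, y ≈ -108.1 km.
Check against PAS (with the unrounded x, y): √((x + 9.5)²+(y + 50.3)²) = 73.74 ≈ 73.74 km. ✓

36.3 km east, -108.1 km north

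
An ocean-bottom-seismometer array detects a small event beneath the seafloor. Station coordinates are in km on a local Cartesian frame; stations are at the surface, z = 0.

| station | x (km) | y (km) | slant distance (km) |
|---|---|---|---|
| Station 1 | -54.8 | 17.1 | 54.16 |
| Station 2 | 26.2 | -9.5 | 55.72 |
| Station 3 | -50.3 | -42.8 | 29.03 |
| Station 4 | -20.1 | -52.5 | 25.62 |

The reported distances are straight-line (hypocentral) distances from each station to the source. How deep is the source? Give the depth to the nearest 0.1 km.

6.1 km

Each station gives a sphere (x−x_i)² + (y−y_i)² + z² = d_i² (stations at z=0).
Subtracting the Station 1 sphere from Station 2 and Station 3: z² cancels, leaving linear equations in x and y:
162.0 x − 53.2 y = -2690.17
9.0 x − 119.8 y = 3157.04
Solving: x ≈ -25.899, y ≈ -28.298 km (keep extra digits for the depth step; rounded: -25.9, -28.3).
Then from the Station 1 sphere: z² = 54.16² − (x + 54.8)² − (y − 17.1)² with x = -25.899, y = -28.298, so z ≈ 6.088 ≈ 6.1 km.
Check against Station 4 (with the unrounded solution): distance 25.62 ≈ 25.62 km. ✓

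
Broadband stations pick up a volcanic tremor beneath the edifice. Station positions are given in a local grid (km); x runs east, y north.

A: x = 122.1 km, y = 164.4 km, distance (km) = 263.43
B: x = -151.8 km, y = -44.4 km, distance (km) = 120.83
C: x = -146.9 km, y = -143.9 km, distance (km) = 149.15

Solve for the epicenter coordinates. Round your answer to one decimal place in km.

Circle about each station: (x − 122.1)² + (y − 164.4)² = 263.43²; (x + 151.8)² + (y + 44.4)² = 120.83²; (x + 146.9)² + (y + 143.9)² = 149.15².
Subtracting the A equation from the B and C equations removes the quadratic terms:
-547.8 x − 417.6 y = 37874.31
-538.0 x − 616.6 y = 47500.69
Solving the 2×2 system: x ≈ -31.1, y ≈ -49.9 km.

-31.1 km east, -49.9 km north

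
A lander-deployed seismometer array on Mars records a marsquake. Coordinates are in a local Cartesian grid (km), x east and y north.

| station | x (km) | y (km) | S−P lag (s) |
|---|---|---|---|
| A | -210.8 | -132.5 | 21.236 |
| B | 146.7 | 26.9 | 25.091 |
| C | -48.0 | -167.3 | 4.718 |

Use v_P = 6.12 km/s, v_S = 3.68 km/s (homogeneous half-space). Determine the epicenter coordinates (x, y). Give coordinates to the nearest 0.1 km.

-14.9 km east, -139.0 km north

Distance from S−P lag: d = Δt · v_P v_S / (v_P − v_S) = Δt · (6.12·3.68)/(6.12−3.68) ≈ 9.2302·Δt.
So d_A = 196.01, d_B = 231.59, d_C = 43.55 km.
Circle about each station: (x + 210.8)² + (y + 132.5)² = 196.01²; (x − 146.7)² + (y − 26.9)² = 231.59²; (x + 48.0)² + (y + 167.3)² = 43.55².
Subtracting the A equation from the B and C equations removes the quadratic terms:
715.0 x + 318.8 y = -54962.40
325.6 x − 69.6 y = 4823.72
Solving the 2×2 system: x ≈ -14.9, y ≈ -139.0 km.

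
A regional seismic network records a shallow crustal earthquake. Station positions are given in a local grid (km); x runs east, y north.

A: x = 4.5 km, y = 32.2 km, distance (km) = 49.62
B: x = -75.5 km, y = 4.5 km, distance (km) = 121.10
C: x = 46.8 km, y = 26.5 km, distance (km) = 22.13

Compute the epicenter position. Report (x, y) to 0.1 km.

45.6 km east, 4.4 km north

Circle about each station: (x − 4.5)² + (y − 32.2)² = 49.62²; (x + 75.5)² + (y − 4.5)² = 121.10²; (x − 46.8)² + (y − 26.5)² = 22.13².
Subtracting the A equation from the B and C equations removes the quadratic terms:
-160.0 x − 55.4 y = -7539.66
84.6 x − 11.4 y = 3807.81
Solving the 2×2 system: x ≈ 45.6, y ≈ 4.4 km.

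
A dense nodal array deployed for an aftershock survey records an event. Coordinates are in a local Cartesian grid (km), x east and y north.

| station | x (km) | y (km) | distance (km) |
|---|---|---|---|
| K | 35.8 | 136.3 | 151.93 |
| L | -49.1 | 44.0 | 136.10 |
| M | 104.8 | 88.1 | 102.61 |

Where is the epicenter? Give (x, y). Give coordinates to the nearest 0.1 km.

(75.7, -10.3)

Circle about each station: (x − 35.8)² + (y − 136.3)² = 151.93²; (x + 49.1)² + (y − 44.0)² = 136.10²; (x − 104.8)² + (y − 88.1)² = 102.61².
Subtracting the K equation from the L and M equations removes the quadratic terms:
-169.8 x − 184.6 y = -10953.01
138.0 x − 96.4 y = 11439.23
Solving the 2×2 system: x ≈ 75.7, y ≈ -10.3 km.
Check against K (with the unrounded x, y): √((x − 35.8)²+(y − 136.3)²) = 151.93 ≈ 151.93 km. ✓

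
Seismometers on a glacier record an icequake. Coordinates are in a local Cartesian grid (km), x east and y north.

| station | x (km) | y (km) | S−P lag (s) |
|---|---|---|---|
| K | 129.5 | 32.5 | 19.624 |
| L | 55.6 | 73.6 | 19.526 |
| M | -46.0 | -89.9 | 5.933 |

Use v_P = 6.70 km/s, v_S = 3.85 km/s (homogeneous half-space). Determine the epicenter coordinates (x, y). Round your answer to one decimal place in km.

Distance from S−P lag: d = Δt · v_P v_S / (v_P − v_S) = Δt · (6.70·3.85)/(6.70−3.85) ≈ 9.0509·Δt.
So d_K = 177.61, d_L = 176.73, d_M = 53.70 km.
Circle about each station: (x − 129.5)² + (y − 32.5)² = 177.61²; (x − 55.6)² + (y − 73.6)² = 176.73²; (x + 46.0)² + (y + 89.9)² = 53.70².
Subtracting the K equation from the L and M equations removes the quadratic terms:
-147.8 x + 82.2 y = -9006.36
-351.0 x − 244.8 y = 21033.13
Solving the 2×2 system: x ≈ 7.3, y ≈ -96.4 km.
Check against K (with the unrounded x, y): √((x − 129.5)²+(y − 32.5)²) = 177.61 ≈ 177.61 km. ✓

x ≈ 7.3 km, y ≈ -96.4 km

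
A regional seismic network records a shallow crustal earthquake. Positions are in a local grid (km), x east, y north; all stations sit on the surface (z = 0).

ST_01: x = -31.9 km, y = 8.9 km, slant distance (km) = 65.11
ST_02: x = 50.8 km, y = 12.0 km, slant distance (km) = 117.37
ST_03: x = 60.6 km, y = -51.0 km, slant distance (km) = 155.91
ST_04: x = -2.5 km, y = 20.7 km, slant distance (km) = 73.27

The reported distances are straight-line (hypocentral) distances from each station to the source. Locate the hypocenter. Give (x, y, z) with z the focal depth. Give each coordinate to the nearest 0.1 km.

Each station gives a sphere (x−x_i)² + (y−y_i)² + z² = d_i² (stations at z=0).
Subtracting the ST_01 sphere from ST_02 and ST_03: z² cancels, leaving linear equations in x and y:
165.4 x + 6.2 y = -7908.58
185.0 x − 119.8 y = -14892.08
Solving: x ≈ -49.603, y ≈ 47.708 km (keep extra digits for the depth step; rounded: -49.6, 47.7).
Then from the ST_01 sphere: z² = 65.11² − (x + 31.9)² − (y − 8.9)² with x = -49.603, y = 47.708, so z ≈ 49.192 ≈ 49.2 km.
Check against ST_04 (with the unrounded solution): distance 73.27 ≈ 73.27 km. ✓

x ≈ -49.6 km, y ≈ 47.7 km, depth ≈ 49.2 km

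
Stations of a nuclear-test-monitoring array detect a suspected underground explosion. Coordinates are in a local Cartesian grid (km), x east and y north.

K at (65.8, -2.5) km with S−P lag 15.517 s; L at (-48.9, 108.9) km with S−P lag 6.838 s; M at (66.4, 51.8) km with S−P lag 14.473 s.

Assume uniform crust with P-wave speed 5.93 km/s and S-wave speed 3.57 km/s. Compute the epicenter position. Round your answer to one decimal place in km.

Distance from S−P lag: d = Δt · v_P v_S / (v_P − v_S) = Δt · (5.93·3.57)/(5.93−3.57) ≈ 8.9704·Δt.
So d_K = 139.19, d_L = 61.34, d_M = 129.83 km.
Circle about each station: (x − 65.8)² + (y + 2.5)² = 139.19²; (x + 48.9)² + (y − 108.9)² = 61.34²; (x − 66.4)² + (y − 51.8)² = 129.83².
Subtracting the K equation from the L and M equations removes the quadratic terms:
-229.4 x + 222.8 y = 25525.79
1.2 x + 108.6 y = 5274.34
Solving the 2×2 system: x ≈ -63.4, y ≈ 49.3 km.

(-63.4, 49.3)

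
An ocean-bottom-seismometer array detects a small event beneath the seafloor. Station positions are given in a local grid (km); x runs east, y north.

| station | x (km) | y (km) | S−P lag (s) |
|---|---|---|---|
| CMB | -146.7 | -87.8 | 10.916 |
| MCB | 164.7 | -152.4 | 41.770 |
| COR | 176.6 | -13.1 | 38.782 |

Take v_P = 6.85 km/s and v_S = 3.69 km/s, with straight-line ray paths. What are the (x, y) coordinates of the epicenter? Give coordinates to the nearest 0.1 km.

Distance from S−P lag: d = Δt · v_P v_S / (v_P − v_S) = Δt · (6.85·3.69)/(6.85−3.69) ≈ 7.9989·Δt.
So d_CMB = 87.32, d_MCB = 334.11, d_COR = 310.21 km.
Circle about each station: (x + 146.7)² + (y + 87.8)² = 87.32²; (x − 164.7)² + (y + 152.4)² = 334.11²; (x − 176.6)² + (y + 13.1)² = 310.21².
Subtracting the CMB equation from the MCB and COR equations removes the quadratic terms:
622.8 x − 129.2 y = -82882.59
646.6 x + 149.4 y = -86476.02
Solving the 2×2 system: x ≈ -133.4, y ≈ -1.5 km.

-133.4 km east, -1.5 km north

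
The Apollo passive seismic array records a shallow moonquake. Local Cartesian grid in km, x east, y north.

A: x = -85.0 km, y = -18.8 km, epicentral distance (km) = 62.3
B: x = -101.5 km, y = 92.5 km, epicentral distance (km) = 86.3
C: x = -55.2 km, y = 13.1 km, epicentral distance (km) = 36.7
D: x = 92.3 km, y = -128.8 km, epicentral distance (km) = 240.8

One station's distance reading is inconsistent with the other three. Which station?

B

Solve using three stations at a time. Using A, C, D (subtract circle equations pairwise → linear system) gives (x, y) ≈ (-76.5, 42.9).
Distances from that point to each station vs reported:
  A: calculated 62.3 vs reported 62.3 → residual 0.0 km
  B: calculated 55.5 vs reported 86.3 → residual 30.8 km
  C: calculated 36.6 vs reported 36.7 → residual 0.1 km
  D: calculated 240.8 vs reported 240.8 → residual 0.0 km
A, C, D are mutually consistent (residuals ≈ 0); B is off by 30.8 km.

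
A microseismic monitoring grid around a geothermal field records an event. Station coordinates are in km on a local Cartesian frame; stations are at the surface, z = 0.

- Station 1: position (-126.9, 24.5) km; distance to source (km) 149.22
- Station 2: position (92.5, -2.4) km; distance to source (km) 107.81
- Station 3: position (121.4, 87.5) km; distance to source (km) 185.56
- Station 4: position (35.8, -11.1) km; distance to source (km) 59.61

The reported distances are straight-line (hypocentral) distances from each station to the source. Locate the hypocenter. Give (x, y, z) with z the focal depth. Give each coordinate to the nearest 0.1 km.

(-0.4, -49.8, 27.3)

Each station gives a sphere (x−x_i)² + (y−y_i)² + z² = d_i² (stations at z=0).
Subtracting the Station 1 sphere from Station 2 and Station 3: z² cancels, leaving linear equations in x and y:
438.8 x − 53.8 y = 2501.76
496.6 x + 126.0 y = -6475.56
Solving: x ≈ -0.404, y ≈ -49.799 km (keep extra digits for the depth step; rounded: -0.4, -49.8).
Then from the Station 1 sphere: z² = 149.22² − (x + 126.9)² − (y − 24.5)² with x = -0.404, y = -49.799, so z ≈ 27.295 ≈ 27.3 km.
Check against Station 4 (with the unrounded solution): distance 59.61 ≈ 59.61 km. ✓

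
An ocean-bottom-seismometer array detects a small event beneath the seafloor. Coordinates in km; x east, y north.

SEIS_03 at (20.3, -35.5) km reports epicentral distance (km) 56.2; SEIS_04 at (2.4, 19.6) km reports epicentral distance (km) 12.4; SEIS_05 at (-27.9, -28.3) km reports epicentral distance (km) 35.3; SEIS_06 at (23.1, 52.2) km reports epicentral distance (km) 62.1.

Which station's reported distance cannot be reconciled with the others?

Solve using three stations at a time. Using SEIS_03, SEIS_05, SEIS_06 (subtract circle equations pairwise → linear system) gives (x, y) ≈ (-18.0, 5.6).
Distances from that point to each station vs reported:
  SEIS_03: calculated 56.2 vs reported 56.2 → residual 0.0 km
  SEIS_04: calculated 24.7 vs reported 12.4 → residual 12.3 km
  SEIS_05: calculated 35.3 vs reported 35.3 → residual 0.0 km
  SEIS_06: calculated 62.1 vs reported 62.1 → residual 0.0 km
SEIS_03, SEIS_05, SEIS_06 are mutually consistent (residuals ≈ 0); SEIS_04 is off by 12.3 km.

SEIS_04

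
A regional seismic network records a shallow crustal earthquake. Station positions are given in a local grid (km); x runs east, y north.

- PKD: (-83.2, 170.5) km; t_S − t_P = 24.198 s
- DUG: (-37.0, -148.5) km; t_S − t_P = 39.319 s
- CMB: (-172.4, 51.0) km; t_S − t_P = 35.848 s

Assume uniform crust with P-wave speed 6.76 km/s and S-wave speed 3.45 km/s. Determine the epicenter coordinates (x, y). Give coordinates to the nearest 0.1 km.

74.3 km east, 105.2 km north

Distance from S−P lag: d = Δt · v_P v_S / (v_P − v_S) = Δt · (6.76·3.45)/(6.76−3.45) ≈ 7.0459·Δt.
So d_PKD = 170.50, d_DUG = 277.04, d_CMB = 252.58 km.
Circle about each station: (x + 83.2)² + (y − 170.5)² = 170.50²; (x + 37.0)² + (y + 148.5)² = 277.04²; (x + 172.4)² + (y − 51.0)² = 252.58².
Subtracting the PKD equation from the DUG and CMB equations removes the quadratic terms:
92.4 x − 638.0 y = -60252.15
-178.4 x − 239.0 y = -38396.14
Solving the 2×2 system: x ≈ 74.3, y ≈ 105.2 km.
Check against PKD (with the unrounded x, y): √((x + 83.2)²+(y − 170.5)²) = 170.49 ≈ 170.50 km. ✓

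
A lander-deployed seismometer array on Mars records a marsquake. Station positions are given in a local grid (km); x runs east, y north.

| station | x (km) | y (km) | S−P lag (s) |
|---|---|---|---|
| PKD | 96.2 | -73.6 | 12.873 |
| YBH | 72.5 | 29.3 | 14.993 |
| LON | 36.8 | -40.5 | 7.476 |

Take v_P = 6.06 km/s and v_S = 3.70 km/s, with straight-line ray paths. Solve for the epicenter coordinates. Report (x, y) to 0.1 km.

Distance from S−P lag: d = Δt · v_P v_S / (v_P − v_S) = Δt · (6.06·3.70)/(6.06−3.70) ≈ 9.5008·Δt.
So d_PKD = 122.30, d_YBH = 142.45, d_LON = 71.03 km.
Circle about each station: (x − 96.2)² + (y + 73.6)² = 122.30²; (x − 72.5)² + (y − 29.3)² = 142.45²; (x − 36.8)² + (y + 40.5)² = 71.03².
Subtracting the PKD equation from the YBH and LON equations removes the quadratic terms:
-47.4 x + 205.8 y = -13891.37
-118.8 x + 66.2 y = -1764.88
Solving the 2×2 system: x ≈ -26.1, y ≈ -73.5 km.
Check against PKD (with the unrounded x, y): √((x − 96.2)²+(y + 73.6)²) = 122.31 ≈ 122.30 km. ✓

x ≈ -26.1 km, y ≈ -73.5 km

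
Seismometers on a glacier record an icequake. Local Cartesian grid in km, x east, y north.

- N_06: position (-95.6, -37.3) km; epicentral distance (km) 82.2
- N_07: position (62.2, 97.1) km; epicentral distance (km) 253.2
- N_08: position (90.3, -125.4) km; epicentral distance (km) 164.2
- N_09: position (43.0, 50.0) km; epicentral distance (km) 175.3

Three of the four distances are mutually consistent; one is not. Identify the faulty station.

N_09

Solve using three stations at a time. Using N_06, N_07, N_08 (subtract circle equations pairwise → linear system) gives (x, y) ≈ (-73.7, -116.6).
Distances from that point to each station vs reported:
  N_06: calculated 82.2 vs reported 82.2 → residual 0.0 km
  N_07: calculated 253.2 vs reported 253.2 → residual 0.0 km
  N_08: calculated 164.2 vs reported 164.2 → residual 0.0 km
  N_09: calculated 203.4 vs reported 175.3 → residual 28.1 km
N_06, N_07, N_08 are mutually consistent (residuals ≈ 0); N_09 is off by 28.1 km.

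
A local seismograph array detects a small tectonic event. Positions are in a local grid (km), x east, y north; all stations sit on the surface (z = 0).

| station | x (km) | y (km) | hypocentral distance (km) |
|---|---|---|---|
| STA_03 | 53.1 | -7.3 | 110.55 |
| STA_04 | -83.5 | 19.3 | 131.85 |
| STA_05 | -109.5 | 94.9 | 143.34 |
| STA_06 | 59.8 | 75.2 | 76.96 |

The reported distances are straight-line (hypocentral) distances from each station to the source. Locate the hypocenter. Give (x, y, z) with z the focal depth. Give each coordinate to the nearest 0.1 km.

(17.2, 75.3, 64.1)

Each station gives a sphere (x−x_i)² + (y−y_i)² + z² = d_i² (stations at z=0).
Subtracting the STA_03 sphere from STA_04 and STA_05: z² cancels, leaving linear equations in x and y:
-273.2 x + 53.2 y = -691.28
-325.2 x + 204.4 y = 9798.31
Solving: x ≈ 17.191, y ≈ 75.288 km (keep extra digits for the depth step; rounded: 17.2, 75.3).
Then from the STA_03 sphere: z² = 110.55² − (x − 53.1)² − (y + 7.3)² with x = 17.191, y = 75.288, so z ≈ 64.118 ≈ 64.1 km.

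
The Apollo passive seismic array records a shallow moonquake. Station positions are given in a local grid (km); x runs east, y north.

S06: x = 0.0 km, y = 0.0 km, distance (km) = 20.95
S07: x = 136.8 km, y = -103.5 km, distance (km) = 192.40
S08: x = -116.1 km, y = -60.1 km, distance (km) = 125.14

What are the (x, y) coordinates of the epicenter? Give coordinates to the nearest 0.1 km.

x ≈ -15.4 km, y ≈ 14.2 km

Circle about each station: x² + y² = 20.95²; (x − 136.8)² + (y + 103.5)² = 192.40²; (x + 116.1)² + (y + 60.1)² = 125.14².
Subtracting pairs of circle equations eliminates x²+y² and gives linear equations (the radical axes):
273.6 x − 207.0 y = -7152.37
-232.2 x − 120.2 y = 1870.10
Solving the 2×2 system: x ≈ -15.4, y ≈ 14.2 km.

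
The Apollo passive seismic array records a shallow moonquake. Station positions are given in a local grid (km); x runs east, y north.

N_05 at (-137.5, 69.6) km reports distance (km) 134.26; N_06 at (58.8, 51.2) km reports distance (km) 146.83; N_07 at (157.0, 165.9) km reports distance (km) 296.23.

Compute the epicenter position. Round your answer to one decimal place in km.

x ≈ -57.6 km, y ≈ -38.3 km

Circle about each station: (x + 137.5)² + (y − 69.6)² = 134.26²; (x − 58.8)² + (y − 51.2)² = 146.83²; (x − 157.0)² + (y − 165.9)² = 296.23².
Subtracting the N_05 equation from the N_06 and N_07 equations removes the quadratic terms:
392.6 x − 36.8 y = -21204.83
589.0 x + 192.6 y = -41305.07
Solving the 2×2 system: x ≈ -57.6, y ≈ -38.3 km.
Check against N_05 (with the unrounded x, y): √((x + 137.5)²+(y − 69.6)²) = 134.27 ≈ 134.26 km. ✓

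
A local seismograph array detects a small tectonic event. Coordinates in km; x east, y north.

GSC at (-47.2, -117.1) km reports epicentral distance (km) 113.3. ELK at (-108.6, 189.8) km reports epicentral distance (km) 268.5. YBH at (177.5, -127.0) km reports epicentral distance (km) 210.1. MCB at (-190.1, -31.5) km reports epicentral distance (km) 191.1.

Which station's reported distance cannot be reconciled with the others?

Solve using three stations at a time. Using GSC, YBH, MCB (subtract circle equations pairwise → linear system) gives (x, y) ≈ (0.2, -14.2).
Distances from that point to each station vs reported:
  GSC: calculated 113.4 vs reported 113.3 → residual 0.1 km
  ELK: calculated 231.2 vs reported 268.5 → residual 37.3 km
  YBH: calculated 210.1 vs reported 210.1 → residual 0.0 km
  MCB: calculated 191.1 vs reported 191.1 → residual 0.0 km
GSC, YBH, MCB are mutually consistent (residuals ≈ 0); ELK is off by 37.3 km.

ELK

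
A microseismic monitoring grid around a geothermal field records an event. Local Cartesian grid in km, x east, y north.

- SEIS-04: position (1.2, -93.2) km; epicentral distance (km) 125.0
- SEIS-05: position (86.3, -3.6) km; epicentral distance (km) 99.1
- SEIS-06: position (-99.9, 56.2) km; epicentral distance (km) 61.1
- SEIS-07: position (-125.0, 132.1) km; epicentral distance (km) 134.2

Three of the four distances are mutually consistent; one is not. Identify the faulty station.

SEIS-05

Solve using three stations at a time. Using SEIS-04, SEIS-06, SEIS-07 (subtract circle equations pairwise → linear system) gives (x, y) ≈ (-50.3, 20.7).
Distances from that point to each station vs reported:
  SEIS-04: calculated 125.0 vs reported 125.0 → residual 0.0 km
  SEIS-05: calculated 138.7 vs reported 99.1 → residual 39.6 km
  SEIS-06: calculated 61.0 vs reported 61.1 → residual 0.1 km
  SEIS-07: calculated 134.2 vs reported 134.2 → residual 0.0 km
SEIS-04, SEIS-06, SEIS-07 are mutually consistent (residuals ≈ 0); SEIS-05 is off by 39.6 km.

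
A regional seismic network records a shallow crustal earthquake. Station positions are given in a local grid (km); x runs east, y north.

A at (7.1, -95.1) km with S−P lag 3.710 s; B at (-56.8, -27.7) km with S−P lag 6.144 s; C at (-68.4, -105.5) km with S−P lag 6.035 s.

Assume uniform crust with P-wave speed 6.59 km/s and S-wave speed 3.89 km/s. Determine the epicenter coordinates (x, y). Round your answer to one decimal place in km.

Distance from S−P lag: d = Δt · v_P v_S / (v_P − v_S) = Δt · (6.59·3.89)/(6.59−3.89) ≈ 9.4945·Δt.
So d_A = 35.22, d_B = 58.33, d_C = 57.30 km.
Circle about each station: (x − 7.1)² + (y + 95.1)² = 35.22²; (x + 56.8)² + (y + 27.7)² = 58.33²; (x + 68.4)² + (y + 105.5)² = 57.30².
Subtracting pairs of circle equations eliminates x²+y² and gives linear equations (the radical axes):
-127.8 x + 134.8 y = -7262.83
-151.0 x − 20.8 y = 4671.55
Solving the 2×2 system: x ≈ -20.8, y ≈ -73.6 km.

-20.8 km east, -73.6 km north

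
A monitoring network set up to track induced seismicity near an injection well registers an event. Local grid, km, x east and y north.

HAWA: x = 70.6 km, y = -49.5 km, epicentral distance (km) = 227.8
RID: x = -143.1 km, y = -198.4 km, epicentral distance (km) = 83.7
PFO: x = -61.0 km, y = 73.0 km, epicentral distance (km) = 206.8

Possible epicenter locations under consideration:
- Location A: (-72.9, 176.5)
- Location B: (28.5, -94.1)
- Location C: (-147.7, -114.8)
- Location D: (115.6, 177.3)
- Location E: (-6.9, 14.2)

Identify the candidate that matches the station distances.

Location C

For each candidate, compare |candidate − station| to the reported distance:
Location A: residuals HAWA 39.9, RID 297.7, PFO 102.6 → max 297.7 km
Location B: residuals HAWA 166.5, RID 117.1, PFO 17.2 → max 166.5 km
Location C: residuals HAWA 0.1, RID 0.0, PFO 0.0 → max 0.1 km
Location D: residuals HAWA 3.4, RID 372.5, PFO 1.7 → max 372.5 km
Location E: residuals HAWA 127.5, RID 168.8, PFO 126.9 → max 168.8 km
Only Location C has all residuals ≈ 0.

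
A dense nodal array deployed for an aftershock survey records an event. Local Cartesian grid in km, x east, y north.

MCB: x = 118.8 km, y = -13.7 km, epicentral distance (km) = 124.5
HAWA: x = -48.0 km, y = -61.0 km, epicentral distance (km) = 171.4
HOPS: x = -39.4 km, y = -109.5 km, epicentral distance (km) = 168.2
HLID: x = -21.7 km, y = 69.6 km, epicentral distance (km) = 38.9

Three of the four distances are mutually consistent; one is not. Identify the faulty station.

HAWA

Solve using three stations at a time. Using MCB, HOPS, HLID (subtract circle equations pairwise → linear system) gives (x, y) ≈ (12.2, 50.6).
Distances from that point to each station vs reported:
  MCB: calculated 124.5 vs reported 124.5 → residual 0.0 km
  HAWA: calculated 126.8 vs reported 171.4 → residual 44.6 km
  HOPS: calculated 168.2 vs reported 168.2 → residual 0.0 km
  HLID: calculated 38.9 vs reported 38.9 → residual 0.0 km
MCB, HOPS, HLID are mutually consistent (residuals ≈ 0); HAWA is off by 44.6 km.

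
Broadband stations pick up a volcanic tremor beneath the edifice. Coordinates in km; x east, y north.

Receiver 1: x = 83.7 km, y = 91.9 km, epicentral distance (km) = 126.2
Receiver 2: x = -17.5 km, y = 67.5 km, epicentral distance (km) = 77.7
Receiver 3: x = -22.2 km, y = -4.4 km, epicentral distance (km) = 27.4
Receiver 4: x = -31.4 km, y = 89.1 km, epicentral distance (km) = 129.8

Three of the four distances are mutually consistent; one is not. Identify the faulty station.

Solve using three stations at a time. Using Receiver 1, Receiver 2, Receiver 3 (subtract circle equations pairwise → linear system) gives (x, y) ≈ (5.1, -6.8).
Distances from that point to each station vs reported:
  Receiver 1: calculated 126.2 vs reported 126.2 → residual 0.0 km
  Receiver 2: calculated 77.7 vs reported 77.7 → residual 0.0 km
  Receiver 3: calculated 27.4 vs reported 27.4 → residual 0.0 km
  Receiver 4: calculated 102.7 vs reported 129.8 → residual 27.1 km
Receiver 1, Receiver 2, Receiver 3 are mutually consistent (residuals ≈ 0); Receiver 4 is off by 27.1 km.

Receiver 4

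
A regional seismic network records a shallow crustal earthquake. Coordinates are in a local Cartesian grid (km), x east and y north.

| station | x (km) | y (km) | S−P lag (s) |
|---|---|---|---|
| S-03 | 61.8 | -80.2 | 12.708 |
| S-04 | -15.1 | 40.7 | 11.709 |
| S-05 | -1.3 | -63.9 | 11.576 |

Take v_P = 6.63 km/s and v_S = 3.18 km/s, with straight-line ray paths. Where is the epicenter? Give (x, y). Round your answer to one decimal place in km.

x ≈ 39.2 km, y ≈ -5.9 km

Distance from S−P lag: d = Δt · v_P v_S / (v_P − v_S) = Δt · (6.63·3.18)/(6.63−3.18) ≈ 6.1111·Δt.
So d_S-03 = 77.66, d_S-04 = 71.56, d_S-05 = 70.74 km.
Circle about each station: (x − 61.8)² + (y + 80.2)² = 77.66²; (x + 15.1)² + (y − 40.7)² = 71.56²; (x + 1.3)² + (y + 63.9)² = 70.74².
Subtracting pairs of circle equations eliminates x²+y² and gives linear equations (the radical axes):
-153.8 x + 241.8 y = -7456.54
-126.2 x + 32.6 y = -5139.45
Solving the 2×2 system: x ≈ 39.2, y ≈ -5.9 km.
Check against S-03 (with the unrounded x, y): √((x − 61.8)²+(y + 80.2)²) = 77.66 ≈ 77.66 km. ✓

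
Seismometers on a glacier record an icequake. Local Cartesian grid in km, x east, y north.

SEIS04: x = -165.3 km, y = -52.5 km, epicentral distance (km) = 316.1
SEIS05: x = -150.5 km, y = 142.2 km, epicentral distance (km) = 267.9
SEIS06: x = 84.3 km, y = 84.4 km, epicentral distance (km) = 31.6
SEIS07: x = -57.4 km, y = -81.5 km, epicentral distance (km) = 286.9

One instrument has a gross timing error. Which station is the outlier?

Solve using three stations at a time. Using SEIS04, SEIS05, SEIS06 (subtract circle equations pairwise → linear system) gives (x, y) ≈ (113.5, 96.5).
Distances from that point to each station vs reported:
  SEIS04: calculated 316.1 vs reported 316.1 → residual 0.0 km
  SEIS05: calculated 267.9 vs reported 267.9 → residual 0.0 km
  SEIS06: calculated 31.6 vs reported 31.6 → residual 0.0 km
  SEIS07: calculated 246.7 vs reported 286.9 → residual 40.2 km
SEIS04, SEIS05, SEIS06 are mutually consistent (residuals ≈ 0); SEIS07 is off by 40.2 km.

SEIS07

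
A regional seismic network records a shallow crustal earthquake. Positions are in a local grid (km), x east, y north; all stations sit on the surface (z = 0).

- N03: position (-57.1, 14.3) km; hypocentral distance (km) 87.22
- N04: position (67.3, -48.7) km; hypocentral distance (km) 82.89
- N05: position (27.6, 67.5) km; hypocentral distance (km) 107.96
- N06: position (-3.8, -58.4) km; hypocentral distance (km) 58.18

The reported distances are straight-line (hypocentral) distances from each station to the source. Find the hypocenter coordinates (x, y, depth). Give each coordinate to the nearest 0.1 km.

Each station gives a sphere (x−x_i)² + (y−y_i)² + z² = d_i² (stations at z=0).
Subtracting the N03 sphere from N04 and N05: z² cancels, leaving linear equations in x and y:
248.8 x − 126.0 y = 4172.66
169.4 x + 106.4 y = -2194.92
Solving: x ≈ 3.501, y ≈ -26.203 km (keep extra digits for the depth step; rounded: 3.5, -26.2).
Then from the N03 sphere: z² = 87.22² − (x + 57.1)² − (y − 14.3)² with x = 3.501, y = -26.203, so z ≈ 47.899 ≈ 47.9 km.

(3.5, -26.2, 47.9)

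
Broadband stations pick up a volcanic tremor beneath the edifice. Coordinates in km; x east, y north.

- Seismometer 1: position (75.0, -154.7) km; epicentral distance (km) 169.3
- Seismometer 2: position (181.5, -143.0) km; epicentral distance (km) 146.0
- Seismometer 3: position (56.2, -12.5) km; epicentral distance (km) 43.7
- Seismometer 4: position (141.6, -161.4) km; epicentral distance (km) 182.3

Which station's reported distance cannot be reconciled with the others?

Solve using three stations at a time. Using Seismometer 1, Seismometer 3, Seismometer 4 (subtract circle equations pairwise → linear system) gives (x, y) ≈ (91.3, 13.9).
Distances from that point to each station vs reported:
  Seismometer 1: calculated 169.3 vs reported 169.3 → residual 0.0 km
  Seismometer 2: calculated 181.0 vs reported 146.0 → residual 35.0 km
  Seismometer 3: calculated 43.9 vs reported 43.7 → residual 0.2 km
  Seismometer 4: calculated 182.3 vs reported 182.3 → residual 0.0 km
Seismometer 1, Seismometer 3, Seismometer 4 are mutually consistent (residuals ≈ 0); Seismometer 2 is off by 35.0 km.

Seismometer 2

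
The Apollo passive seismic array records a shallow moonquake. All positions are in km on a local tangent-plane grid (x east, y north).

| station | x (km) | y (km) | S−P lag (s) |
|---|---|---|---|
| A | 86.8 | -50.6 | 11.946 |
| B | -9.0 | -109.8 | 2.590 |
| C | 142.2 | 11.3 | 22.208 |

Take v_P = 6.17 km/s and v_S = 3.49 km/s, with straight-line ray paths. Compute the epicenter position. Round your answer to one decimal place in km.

Distance from S−P lag: d = Δt · v_P v_S / (v_P − v_S) = Δt · (6.17·3.49)/(6.17−3.49) ≈ 8.0348·Δt.
So d_A = 95.98, d_B = 20.81, d_C = 178.44 km.
Circle about each station: (x − 86.8)² + (y + 50.6)² = 95.98²; (x + 9.0)² + (y + 109.8)² = 20.81²; (x − 142.2)² + (y − 11.3)² = 178.44².
Subtracting the A equation from the B and C equations removes the quadratic terms:
-191.6 x − 118.4 y = 10821.54
110.8 x + 123.8 y = -12374.74
Solving the 2×2 system: x ≈ 11.8, y ≈ -110.5 km.

11.8 km east, -110.5 km north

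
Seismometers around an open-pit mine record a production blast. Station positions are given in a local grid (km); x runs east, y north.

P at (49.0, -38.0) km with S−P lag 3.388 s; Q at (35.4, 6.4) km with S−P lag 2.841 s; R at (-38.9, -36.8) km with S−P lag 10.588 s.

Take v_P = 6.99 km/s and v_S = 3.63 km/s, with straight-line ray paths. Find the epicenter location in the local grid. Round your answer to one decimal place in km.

Distance from S−P lag: d = Δt · v_P v_S / (v_P − v_S) = Δt · (6.99·3.63)/(6.99−3.63) ≈ 7.5517·Δt.
So d_P = 25.59, d_Q = 21.45, d_R = 79.96 km.
Circle about each station: (x − 49.0)² + (y + 38.0)² = 25.59²; (x − 35.4)² + (y − 6.4)² = 21.45²; (x + 38.9)² + (y + 36.8)² = 79.96².
Subtracting the P equation from the Q and R equations removes the quadratic terms:
-27.2 x + 88.8 y = -2356.13
-175.8 x + 2.4 y = -6716.30
Solving the 2×2 system: x ≈ 38.0, y ≈ -14.9 km.

38.0 km east, -14.9 km north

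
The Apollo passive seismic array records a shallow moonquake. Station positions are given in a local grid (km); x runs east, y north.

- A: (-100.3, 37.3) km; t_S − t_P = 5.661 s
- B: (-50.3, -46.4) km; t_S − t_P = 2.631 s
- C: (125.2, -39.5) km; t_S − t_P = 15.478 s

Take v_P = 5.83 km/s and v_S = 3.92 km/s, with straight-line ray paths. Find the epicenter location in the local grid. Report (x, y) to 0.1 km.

-58.5 km east, -16.0 km north

Distance from S−P lag: d = Δt · v_P v_S / (v_P − v_S) = Δt · (5.83·3.92)/(5.83−3.92) ≈ 11.9652·Δt.
So d_A = 67.74, d_B = 31.48, d_C = 185.20 km.
Circle about each station: (x + 100.3)² + (y − 37.3)² = 67.74²; (x + 50.3)² + (y + 46.4)² = 31.48²; (x − 125.2)² + (y + 39.5)² = 185.20².
Subtracting the A equation from the B and C equations removes the quadratic terms:
100.0 x − 167.4 y = -3170.61
451.0 x − 153.6 y = -23926.42
Solving the 2×2 system: x ≈ -58.5, y ≈ -16.0 km.
Check against A (with the unrounded x, y): √((x + 100.3)²+(y − 37.3)²) = 67.74 ≈ 67.74 km. ✓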